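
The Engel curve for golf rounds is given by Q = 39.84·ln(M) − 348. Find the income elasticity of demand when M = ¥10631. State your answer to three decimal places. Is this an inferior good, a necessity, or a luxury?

At M = 10631: Q = 21.378.
dQ/dM = 39.84/M = 0.00374753 at this income.
η = (dQ/dM)·(M/Q) = 0.00374753 × (10631/21.378) = 1.864.
Since η > 1, the good is a luxury.

1.864 (luxury)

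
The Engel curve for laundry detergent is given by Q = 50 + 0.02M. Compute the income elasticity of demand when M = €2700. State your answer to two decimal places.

At M = 2700: Q = 104.000.
dQ/dM = 0.02.
η = (dQ/dM)·(M/Q) = 0.02 × (2700/104.000) = 0.52.

0.52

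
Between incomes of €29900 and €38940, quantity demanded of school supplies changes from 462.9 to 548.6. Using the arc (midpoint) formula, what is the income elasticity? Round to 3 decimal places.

ΔQ = 548.6 − 462.9 = 85.7; midpoint Q̄ = (462.9 + 548.6)/2 = 505.75.
ΔI = 38940 − 29900 = 9040; midpoint Ī = (29900 + 38940)/2 = 34420.
η = (ΔQ/Q̄) ÷ (ΔI/Ī) = (85.7/505.75) ÷ (9040/34420) = 0.645.

0.645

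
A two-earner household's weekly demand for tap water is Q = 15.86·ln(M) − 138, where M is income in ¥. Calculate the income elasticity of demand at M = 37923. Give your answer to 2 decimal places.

At M = 37923: Q = 29.217.
dQ/dM = 15.86/M = 0.000418216 at this income.
η = (dQ/dM)·(M/Q) = 0.000418216 × (37923/29.217) = 0.54.

0.54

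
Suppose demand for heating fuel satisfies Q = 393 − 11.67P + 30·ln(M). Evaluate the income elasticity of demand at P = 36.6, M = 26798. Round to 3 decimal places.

0.110

At P = 36.6, M = 26798: Q = 271.760.
Holding P constant, ∂Q/∂M = 30/M = 0.00111949.
η_M = (∂Q/∂M)·(M/Q) = 0.00111949 × (26798/271.760) = 0.110.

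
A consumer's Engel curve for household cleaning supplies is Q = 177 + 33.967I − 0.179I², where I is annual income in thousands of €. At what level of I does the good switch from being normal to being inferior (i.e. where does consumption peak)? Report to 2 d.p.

dQ/dI = 33.967 − 0.358I.
The good is inferior where dQ/dI < 0. Setting dQ/dI = 0 gives I = 33.967 / 0.358 = 94.88.

94.88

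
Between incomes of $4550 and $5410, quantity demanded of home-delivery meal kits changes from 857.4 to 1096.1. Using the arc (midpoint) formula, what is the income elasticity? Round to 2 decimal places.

ΔQ = 1096.1 − 857.4 = 238.7; midpoint Q̄ = (857.4 + 1096.1)/2 = 976.75.
ΔI = 5410 − 4550 = 860; midpoint Ī = (4550 + 5410)/2 = 4980.
η = (ΔQ/Q̄) ÷ (ΔI/Ī) = (238.7/976.75) ÷ (860/4980) = 1.42.

1.42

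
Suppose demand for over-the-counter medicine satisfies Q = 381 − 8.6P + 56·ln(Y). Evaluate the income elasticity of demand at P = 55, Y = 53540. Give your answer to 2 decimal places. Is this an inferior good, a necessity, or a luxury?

At P = 55, Y = 53540: Q = 517.738.
Holding P constant, ∂Q/∂Y = 56/Y = 0.00104595.
η_Y = (∂Q/∂Y)·(Y/Q) = 0.00104595 × (53540/517.738) = 0.11.
Since 0 < η < 1, this is a necessity.

0.11 (necessity)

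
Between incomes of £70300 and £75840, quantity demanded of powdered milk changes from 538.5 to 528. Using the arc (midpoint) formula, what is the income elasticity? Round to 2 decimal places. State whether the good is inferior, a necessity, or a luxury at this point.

ΔQ = 528 − 538.5 = -10.5; midpoint Q̄ = (538.5 + 528)/2 = 533.25.
ΔI = 75840 − 70300 = 5540; midpoint Ī = (70300 + 75840)/2 = 73070.
η = (ΔQ/Q̄) ÷ (ΔI/Ī) = (-10.5/533.25) ÷ (5540/73070) = -0.26.
η < 0 ⇒ inferior good.

-0.26 (inferior good)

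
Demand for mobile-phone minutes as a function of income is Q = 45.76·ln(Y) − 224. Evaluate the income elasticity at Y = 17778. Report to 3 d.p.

At Y = 17778: Q = 223.794.
dQ/dY = 45.76/Y = 0.00257397 at this income.
η = (dQ/dY)·(Y/Q) = 0.00257397 × (17778/223.794) = 0.204.

0.204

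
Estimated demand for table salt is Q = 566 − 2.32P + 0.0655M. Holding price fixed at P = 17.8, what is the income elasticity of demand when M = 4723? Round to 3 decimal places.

0.371

At P = 17.8, M = 4723: Q = 834.061.
Holding P constant, ∂Q/∂M = 0.0655.
η_M = (∂Q/∂M)·(M/Q) = 0.0655 × (4723/834.061) = 0.371.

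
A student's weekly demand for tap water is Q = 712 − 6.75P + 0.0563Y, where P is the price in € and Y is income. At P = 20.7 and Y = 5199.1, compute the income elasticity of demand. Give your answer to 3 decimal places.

At P = 20.7, Y = 5199.1: Q = 864.984.
Holding P constant, ∂Q/∂Y = 0.0563.
η_Y = (∂Q/∂Y)·(Y/Q) = 0.0563 × (5199.1/864.984) = 0.338.

0.338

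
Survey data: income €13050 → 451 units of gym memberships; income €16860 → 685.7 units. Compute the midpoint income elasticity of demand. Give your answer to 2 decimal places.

ΔQ = 685.7 − 451 = 234.7; midpoint Q̄ = (451 + 685.7)/2 = 568.35.
ΔI = 16860 − 13050 = 3810; midpoint Ī = (13050 + 16860)/2 = 14955.
η = (ΔQ/Q̄) ÷ (ΔI/Ī) = (234.7/568.35) ÷ (3810/14955) = 1.62.

1.62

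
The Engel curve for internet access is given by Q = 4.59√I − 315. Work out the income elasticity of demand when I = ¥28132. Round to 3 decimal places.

At I = 28132: Q = 454.862.
dQ/dI = 4.59/(2√I) = 0.013683 at this income.
η = (dQ/dI)·(I/Q) = 0.013683 × (28132/454.862) = 0.846.

0.846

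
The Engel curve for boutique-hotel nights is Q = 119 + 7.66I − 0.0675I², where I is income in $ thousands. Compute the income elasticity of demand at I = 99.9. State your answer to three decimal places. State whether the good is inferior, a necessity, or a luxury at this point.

-2.764 (inferior good)

At I = 99.9: Q = 210.5833.
dQ/dI = 7.66 − 0.135I = -5.82650.
η = (dQ/dI)·(I/Q) = -5.82650 × (99.9/210.5833) = -2.764.
η < 0 ⇒ inferior good.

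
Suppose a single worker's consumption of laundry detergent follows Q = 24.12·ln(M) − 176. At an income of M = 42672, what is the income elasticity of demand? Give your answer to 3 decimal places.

0.297

At M = 42672: Q = 81.151.
dQ/dM = 24.12/M = 0.000565242 at this income.
η = (dQ/dM)·(M/Q) = 0.000565242 × (42672/81.151) = 0.297.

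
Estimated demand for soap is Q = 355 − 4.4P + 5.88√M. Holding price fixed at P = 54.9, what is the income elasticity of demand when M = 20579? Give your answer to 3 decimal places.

0.441

At P = 54.9, M = 20579: Q = 956.948.
Holding P constant, ∂Q/∂M = 5.88/(2√M) = 0.0204944.
η_M = (∂Q/∂M)·(M/Q) = 0.0204944 × (20579/956.948) = 0.441.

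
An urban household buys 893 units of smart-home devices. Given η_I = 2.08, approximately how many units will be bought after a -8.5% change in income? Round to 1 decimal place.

%ΔQ ≈ η × %ΔI = 2.08 × (-8.5%) = -17.68%.
New Q ≈ 893 × (1 − 0.1768) = 735.1.

735.1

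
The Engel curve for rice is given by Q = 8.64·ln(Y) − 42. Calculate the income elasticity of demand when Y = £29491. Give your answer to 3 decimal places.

0.184

At Y = 29491: Q = 46.922.
dQ/dY = 8.64/Y = 0.000292971 at this income.
η = (dQ/dY)·(Y/Q) = 0.000292971 × (29491/46.922) = 0.184.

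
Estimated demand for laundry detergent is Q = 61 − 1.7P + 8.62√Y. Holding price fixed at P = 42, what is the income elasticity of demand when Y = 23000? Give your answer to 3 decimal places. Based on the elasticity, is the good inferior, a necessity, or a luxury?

0.504 (necessity)

At P = 42, Y = 23000: Q = 1296.888.
Holding P constant, ∂Q/∂Y = 8.62/(2√Y) = 0.0284193.
η_Y = (∂Q/∂Y)·(Y/Q) = 0.0284193 × (23000/1296.888) = 0.504.
Since 0 < η < 1, this is a necessity.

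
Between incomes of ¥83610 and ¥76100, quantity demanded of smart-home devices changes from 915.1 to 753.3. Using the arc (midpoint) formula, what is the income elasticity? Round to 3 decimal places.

2.062

ΔQ = 753.3 − 915.1 = -161.8; midpoint Q̄ = (915.1 + 753.3)/2 = 834.2.
ΔI = 76100 − 83610 = -7510; midpoint Ī = (83610 + 76100)/2 = 79855.
η = (ΔQ/Q̄) ÷ (ΔI/Ī) = (-161.8/834.2) ÷ (-7510/79855) = 2.062.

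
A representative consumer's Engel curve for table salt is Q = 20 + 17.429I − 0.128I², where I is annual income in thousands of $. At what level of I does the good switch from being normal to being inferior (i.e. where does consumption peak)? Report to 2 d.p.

dQ/dI = 17.429 − 0.256I.
The good is inferior where dQ/dI < 0. Setting dQ/dI = 0 gives I = 17.429 / 0.256 = 68.08.

68.08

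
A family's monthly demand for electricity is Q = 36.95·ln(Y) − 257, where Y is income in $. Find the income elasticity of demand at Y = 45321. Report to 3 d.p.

At Y = 45321: Q = 139.160.
dQ/dY = 36.95/Y = 0.000815295 at this income.
η = (dQ/dY)·(Y/Q) = 0.000815295 × (45321/139.160) = 0.266.

0.266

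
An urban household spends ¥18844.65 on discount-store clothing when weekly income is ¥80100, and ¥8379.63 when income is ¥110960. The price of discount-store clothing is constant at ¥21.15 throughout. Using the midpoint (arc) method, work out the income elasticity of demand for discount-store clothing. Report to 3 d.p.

-2.380

With a constant price, Q₁ = 18844.65/21.15 = 891.000 and Q₂ = 8379.63/21.15 = 396.200 (equivalently, work directly with expenditure since P cancels).
Midpoint %ΔQ = (8379.63 − 18844.65)/13612.14 = -0.76880; midpoint %ΔI = (110960 − 80100)/95530 = 0.32304.
η = -0.76880 / 0.32304 = -2.380.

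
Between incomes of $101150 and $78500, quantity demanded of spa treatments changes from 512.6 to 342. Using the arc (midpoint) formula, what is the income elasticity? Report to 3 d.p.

1.583

ΔQ = 342 − 512.6 = -170.6; midpoint Q̄ = (512.6 + 342)/2 = 427.3.
ΔI = 78500 − 101150 = -22650; midpoint Ī = (101150 + 78500)/2 = 89825.
η = (ΔQ/Q̄) ÷ (ΔI/Ī) = (-170.6/427.3) ÷ (-22650/89825) = 1.583.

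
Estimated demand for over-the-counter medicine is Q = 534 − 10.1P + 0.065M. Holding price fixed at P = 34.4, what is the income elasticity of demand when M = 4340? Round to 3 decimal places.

0.602

At P = 34.4, M = 4340: Q = 468.660.
Holding P constant, ∂Q/∂M = 0.065.
η_M = (∂Q/∂M)·(M/Q) = 0.065 × (4340/468.660) = 0.602.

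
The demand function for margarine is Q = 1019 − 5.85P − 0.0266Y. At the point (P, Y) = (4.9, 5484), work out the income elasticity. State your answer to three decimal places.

-0.173

At P = 4.9, Y = 5484: Q = 844.461.
Holding P constant, ∂Q/∂Y = −0.0266.
η_Y = (∂Q/∂Y)·(Y/Q) = -0.0266 × (5484/844.461) = -0.173.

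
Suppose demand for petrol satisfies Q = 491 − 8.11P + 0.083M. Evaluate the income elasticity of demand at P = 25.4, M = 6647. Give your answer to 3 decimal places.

At P = 25.4, M = 6647: Q = 836.707.
Holding P constant, ∂Q/∂M = 0.083.
η_M = (∂Q/∂M)·(M/Q) = 0.083 × (6647/836.707) = 0.659.

0.659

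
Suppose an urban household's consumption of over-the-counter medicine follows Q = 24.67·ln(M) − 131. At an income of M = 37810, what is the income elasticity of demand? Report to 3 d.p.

At M = 37810: Q = 129.030.
dQ/dM = 24.67/M = 0.000652473 at this income.
η = (dQ/dM)·(M/Q) = 0.000652473 × (37810/129.030) = 0.191.

0.191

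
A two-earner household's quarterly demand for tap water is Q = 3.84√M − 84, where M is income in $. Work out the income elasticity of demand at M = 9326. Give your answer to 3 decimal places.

0.646

At M = 9326: Q = 286.833.
dQ/dM = 3.84/(2√M) = 0.0198817 at this income.
η = (dQ/dM)·(M/Q) = 0.0198817 × (9326/286.833) = 0.646.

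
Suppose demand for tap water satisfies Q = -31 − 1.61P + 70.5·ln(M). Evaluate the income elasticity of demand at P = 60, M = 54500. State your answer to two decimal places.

At P = 60, M = 54500: Q = 641.270.
Holding P constant, ∂Q/∂M = 70.5/M = 0.00129358.
η_M = (∂Q/∂M)·(M/Q) = 0.00129358 × (54500/641.270) = 0.11.

0.11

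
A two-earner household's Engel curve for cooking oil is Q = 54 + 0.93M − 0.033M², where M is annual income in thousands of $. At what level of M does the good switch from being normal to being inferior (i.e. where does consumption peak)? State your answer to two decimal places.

dQ/dM = 0.93 − 0.066M.
The good is inferior where dQ/dM < 0. Setting dQ/dM = 0 gives M = 0.93 / 0.066 = 14.09.

14.09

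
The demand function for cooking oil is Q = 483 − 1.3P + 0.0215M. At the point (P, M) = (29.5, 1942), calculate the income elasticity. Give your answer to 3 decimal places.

0.086

At P = 29.5, M = 1942: Q = 486.403.
Holding P constant, ∂Q/∂M = 0.0215.
η_M = (∂Q/∂M)·(M/Q) = 0.0215 × (1942/486.403) = 0.086.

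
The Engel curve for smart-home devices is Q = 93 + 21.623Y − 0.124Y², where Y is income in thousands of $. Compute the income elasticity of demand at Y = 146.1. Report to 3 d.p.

-3.526

At Y = 146.1: Q = 605.3143.
dQ/dY = 21.623 − 0.248Y = -14.60980.
η = (dQ/dY)·(Y/Q) = -14.60980 × (146.1/605.3143) = -3.526.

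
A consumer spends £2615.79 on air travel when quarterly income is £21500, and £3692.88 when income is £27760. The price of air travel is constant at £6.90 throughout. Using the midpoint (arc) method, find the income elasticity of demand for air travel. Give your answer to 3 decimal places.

1.343

With a constant price, Q₁ = 2615.79/6.90 = 379.100 and Q₂ = 3692.88/6.90 = 535.200 (equivalently, work directly with expenditure since P cancels).
Midpoint %ΔQ = (3692.88 − 2615.79)/3154.34 = 0.34146; midpoint %ΔI = (27760 − 21500)/24630 = 0.25416.
η = 0.34146 / 0.25416 = 1.343.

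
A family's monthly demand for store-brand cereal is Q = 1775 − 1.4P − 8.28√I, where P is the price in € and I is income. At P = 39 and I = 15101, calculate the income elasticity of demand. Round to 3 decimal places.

At P = 39, I = 15101: Q = 702.903.
Holding P constant, ∂Q/∂I = -8.28/(2√I) = -0.0336897.
η_I = (∂Q/∂I)·(I/Q) = -0.0336897 × (15101/702.903) = -0.724.

-0.724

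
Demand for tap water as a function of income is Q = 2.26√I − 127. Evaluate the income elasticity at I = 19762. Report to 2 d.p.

At I = 19762: Q = 190.705.
dQ/dI = 2.26/(2√I) = 0.00803828 at this income.
η = (dQ/dI)·(I/Q) = 0.00803828 × (19762/190.705) = 0.83.

0.83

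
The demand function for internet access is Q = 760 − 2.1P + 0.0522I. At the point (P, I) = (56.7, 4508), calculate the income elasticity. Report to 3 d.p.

At P = 56.7, I = 4508: Q = 876.248.
Holding P constant, ∂Q/∂I = 0.0522.
η_I = (∂Q/∂I)·(I/Q) = 0.0522 × (4508/876.248) = 0.269.

0.269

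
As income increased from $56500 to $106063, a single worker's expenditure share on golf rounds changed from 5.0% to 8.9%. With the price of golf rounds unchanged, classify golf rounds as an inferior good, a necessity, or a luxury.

luxury

The budget share rises as income rises, so η > 1.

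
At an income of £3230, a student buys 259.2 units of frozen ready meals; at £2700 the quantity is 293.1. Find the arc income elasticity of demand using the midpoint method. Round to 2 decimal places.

ΔQ = 293.1 − 259.2 = 33.9; midpoint Q̄ = (259.2 + 293.1)/2 = 276.15.
ΔI = 2700 − 3230 = -530; midpoint Ī = (3230 + 2700)/2 = 2965.
η = (ΔQ/Q̄) ÷ (ΔI/Ī) = (33.9/276.15) ÷ (-530/2965) = -0.69.

-0.69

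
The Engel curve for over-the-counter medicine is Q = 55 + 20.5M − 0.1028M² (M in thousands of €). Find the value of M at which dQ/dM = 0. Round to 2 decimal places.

dQ/dM = 20.5 − 0.2056M.
The good is inferior where dQ/dM < 0. Setting dQ/dM = 0 gives M = 20.5 / 0.2056 = 99.71.

99.71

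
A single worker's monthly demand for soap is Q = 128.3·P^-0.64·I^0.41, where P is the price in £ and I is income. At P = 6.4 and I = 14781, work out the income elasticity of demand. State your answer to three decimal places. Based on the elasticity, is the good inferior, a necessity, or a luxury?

0.410 (necessity)

For a multiplicative demand Q = A·P^α·I^β, the income elasticity is β everywhere.
Here β = 0.41, so η = 0.410.
Since 0 < η < 1, this is a necessity.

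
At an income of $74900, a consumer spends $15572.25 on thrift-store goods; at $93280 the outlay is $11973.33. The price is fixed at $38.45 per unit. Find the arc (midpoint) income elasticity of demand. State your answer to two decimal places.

With a constant price, Q₁ = 15572.25/38.45 = 405.000 and Q₂ = 11973.33/38.45 = 311.400 (equivalently, work directly with expenditure since P cancels).
Midpoint %ΔQ = (11973.33 − 15572.25)/13772.79 = -0.26131; midpoint %ΔI = (93280 − 74900)/84090 = 0.21858.
η = -0.26131 / 0.21858 = -1.20.

-1.20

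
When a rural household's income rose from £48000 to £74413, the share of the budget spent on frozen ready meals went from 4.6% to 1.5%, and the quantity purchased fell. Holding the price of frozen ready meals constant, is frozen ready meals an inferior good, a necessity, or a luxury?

inferior good

Quantity demanded falls as income rises, so η < 0.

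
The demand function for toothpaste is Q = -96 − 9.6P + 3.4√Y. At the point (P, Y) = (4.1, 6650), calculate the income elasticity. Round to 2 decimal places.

0.98

At P = 4.1, Y = 6650: Q = 141.902.
Holding P constant, ∂Q/∂Y = 3.4/(2√Y) = 0.0208467.
η_Y = (∂Q/∂Y)·(Y/Q) = 0.0208467 × (6650/141.902) = 0.98.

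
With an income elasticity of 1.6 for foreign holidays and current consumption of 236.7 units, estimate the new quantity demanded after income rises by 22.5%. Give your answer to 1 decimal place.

321.9

%ΔQ ≈ η × %ΔI = 1.6 × 22.5% = 36%.
New Q ≈ 236.7 × (1 + 0.36) = 321.9.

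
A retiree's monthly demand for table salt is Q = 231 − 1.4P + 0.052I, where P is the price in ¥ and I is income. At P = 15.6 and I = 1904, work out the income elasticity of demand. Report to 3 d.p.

At P = 15.6, I = 1904: Q = 308.168.
Holding P constant, ∂Q/∂I = 0.052.
η_I = (∂Q/∂I)·(I/Q) = 0.052 × (1904/308.168) = 0.321.

0.321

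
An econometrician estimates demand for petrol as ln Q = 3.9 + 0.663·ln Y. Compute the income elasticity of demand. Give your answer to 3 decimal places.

0.663

In a log-linear demand, the coefficient on ln Y is the income elasticity.
So η = 0.663.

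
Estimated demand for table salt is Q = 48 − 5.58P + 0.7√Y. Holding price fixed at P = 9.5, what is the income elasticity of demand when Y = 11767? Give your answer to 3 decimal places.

At P = 9.5, Y = 11767: Q = 70.923.
Holding P constant, ∂Q/∂Y = 0.7/(2√Y) = 0.00322653.
η_Y = (∂Q/∂Y)·(Y/Q) = 0.00322653 × (11767/70.923) = 0.535.

0.535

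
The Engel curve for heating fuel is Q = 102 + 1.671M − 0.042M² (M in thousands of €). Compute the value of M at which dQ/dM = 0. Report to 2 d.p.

19.89

dQ/dM = 1.671 − 0.084M.
The good is inferior where dQ/dM < 0. Setting dQ/dM = 0 gives M = 1.671 / 0.084 = 19.89.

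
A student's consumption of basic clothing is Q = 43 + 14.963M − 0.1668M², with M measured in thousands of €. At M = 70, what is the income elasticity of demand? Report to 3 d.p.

At M = 70: Q = 273.0900.
dQ/dM = 14.963 − 0.3336M = -8.38900.
η = (dQ/dM)·(M/Q) = -8.38900 × (70/273.0900) = -2.150.

-2.150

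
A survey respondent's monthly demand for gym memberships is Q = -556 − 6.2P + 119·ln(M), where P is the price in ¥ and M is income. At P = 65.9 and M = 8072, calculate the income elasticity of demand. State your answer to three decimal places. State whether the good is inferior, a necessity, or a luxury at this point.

1.123 (luxury)

At P = 65.9, M = 8072: Q = 105.963.
Holding P constant, ∂Q/∂M = 119/M = 0.0147423.
η_M = (∂Q/∂M)·(M/Q) = 0.0147423 × (8072/105.963) = 1.123.
Since η > 1, this is a luxury.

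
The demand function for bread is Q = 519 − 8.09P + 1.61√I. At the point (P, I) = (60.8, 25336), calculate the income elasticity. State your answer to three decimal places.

At P = 60.8, I = 25336: Q = 283.396.
Holding P constant, ∂Q/∂I = 1.61/(2√I) = 0.00505739.
η_I = (∂Q/∂I)·(I/Q) = 0.00505739 × (25336/283.396) = 0.452.

0.452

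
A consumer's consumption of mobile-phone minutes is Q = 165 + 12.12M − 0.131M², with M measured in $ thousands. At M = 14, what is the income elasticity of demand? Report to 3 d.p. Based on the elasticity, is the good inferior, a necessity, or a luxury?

0.383 (necessity)

At M = 14: Q = 309.0040.
dQ/dM = 12.12 − 0.262M = 8.45200.
η = (dQ/dM)·(M/Q) = 8.45200 × (14/309.0040) = 0.383.
0 < η < 1 ⇒ necessity.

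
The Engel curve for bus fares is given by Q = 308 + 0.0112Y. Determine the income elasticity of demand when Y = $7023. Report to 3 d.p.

0.203

At Y = 7023: Q = 386.658.
dQ/dY = 0.0112.
η = (dQ/dY)·(Y/Q) = 0.0112 × (7023/386.658) = 0.203.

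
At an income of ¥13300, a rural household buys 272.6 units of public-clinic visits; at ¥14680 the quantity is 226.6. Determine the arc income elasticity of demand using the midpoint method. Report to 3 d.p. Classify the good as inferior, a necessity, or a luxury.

-1.868 (inferior good)

ΔQ = 226.6 − 272.6 = -46; midpoint Q̄ = (272.6 + 226.6)/2 = 249.6.
ΔI = 14680 − 13300 = 1380; midpoint Ī = (13300 + 14680)/2 = 13990.
η = (ΔQ/Q̄) ÷ (ΔI/Ī) = (-46/249.6) ÷ (1380/13990) = -1.868.
η < 0 ⇒ inferior good.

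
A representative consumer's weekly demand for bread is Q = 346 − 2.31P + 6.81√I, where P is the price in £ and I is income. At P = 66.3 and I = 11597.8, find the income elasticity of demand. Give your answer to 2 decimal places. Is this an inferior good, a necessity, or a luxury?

0.40 (necessity)

At P = 66.3, I = 11597.8: Q = 926.237.
Holding P constant, ∂Q/∂I = 6.81/(2√I) = 0.0316176.
η_I = (∂Q/∂I)·(I/Q) = 0.0316176 × (11597.8/926.237) = 0.40.
Since 0 < η < 1, this is a necessity.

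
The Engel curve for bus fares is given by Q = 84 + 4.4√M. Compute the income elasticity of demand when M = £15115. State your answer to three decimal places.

At M = 15115: Q = 624.950.
dQ/dM = 4.4/(2√M) = 0.0178945 at this income.
η = (dQ/dM)·(M/Q) = 0.0178945 × (15115/624.950) = 0.433.

0.433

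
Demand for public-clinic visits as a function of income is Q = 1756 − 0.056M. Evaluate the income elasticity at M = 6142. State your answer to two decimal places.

At M = 6142: Q = 1412.048.
dQ/dM = −0.056.
η = (dQ/dM)·(M/Q) = -0.056 × (6142/1412.048) = -0.24.

-0.24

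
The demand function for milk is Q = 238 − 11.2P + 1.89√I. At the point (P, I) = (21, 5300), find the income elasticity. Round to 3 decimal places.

0.490

At P = 21, I = 5300: Q = 140.394.
Holding P constant, ∂Q/∂I = 1.89/(2√I) = 0.0129806.
η_I = (∂Q/∂I)·(I/Q) = 0.0129806 × (5300/140.394) = 0.490.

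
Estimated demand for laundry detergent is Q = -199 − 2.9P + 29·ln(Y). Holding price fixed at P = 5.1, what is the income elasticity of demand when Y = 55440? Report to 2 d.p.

At P = 5.1, Y = 55440: Q = 102.979.
Holding P constant, ∂Q/∂Y = 29/Y = 0.000523088.
η_Y = (∂Q/∂Y)·(Y/Q) = 0.000523088 × (55440/102.979) = 0.28.

0.28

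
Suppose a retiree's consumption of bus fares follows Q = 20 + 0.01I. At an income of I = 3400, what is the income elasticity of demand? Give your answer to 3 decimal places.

At I = 3400: Q = 54.000.
dQ/dI = 0.01.
η = (dQ/dI)·(I/Q) = 0.01 × (3400/54.000) = 0.630.

0.630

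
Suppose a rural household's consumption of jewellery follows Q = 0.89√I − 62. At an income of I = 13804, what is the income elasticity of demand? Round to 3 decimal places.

1.228

At I = 13804: Q = 42.566.
dQ/dI = 0.89/(2√I) = 0.00378754 at this income.
η = (dQ/dI)·(I/Q) = 0.00378754 × (13804/42.566) = 1.228.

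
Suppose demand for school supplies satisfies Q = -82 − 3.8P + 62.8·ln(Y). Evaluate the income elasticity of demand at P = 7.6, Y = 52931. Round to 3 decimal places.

At P = 7.6, Y = 52931: Q = 572.180.
Holding P constant, ∂Q/∂Y = 62.8/Y = 0.00118645.
η_Y = (∂Q/∂Y)·(Y/Q) = 0.00118645 × (52931/572.180) = 0.110.

0.110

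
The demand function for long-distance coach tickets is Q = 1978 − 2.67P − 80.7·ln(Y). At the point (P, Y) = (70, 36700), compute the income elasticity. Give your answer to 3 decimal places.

At P = 70, Y = 36700: Q = 942.900.
Holding P constant, ∂Q/∂Y = -80.7/Y = -0.00219891.
η_Y = (∂Q/∂Y)·(Y/Q) = -0.00219891 × (36700/942.900) = -0.086.

-0.086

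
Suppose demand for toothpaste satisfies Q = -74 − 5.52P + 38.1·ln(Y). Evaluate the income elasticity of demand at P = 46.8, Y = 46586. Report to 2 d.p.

0.49

At P = 46.8, Y = 46586: Q = 77.203.
Holding P constant, ∂Q/∂Y = 38.1/Y = 0.000817842.
η_Y = (∂Q/∂Y)·(Y/Q) = 0.000817842 × (46586/77.203) = 0.49.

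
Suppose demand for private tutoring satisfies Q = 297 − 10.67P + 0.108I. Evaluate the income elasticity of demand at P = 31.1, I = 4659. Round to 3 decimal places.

At P = 31.1, I = 4659: Q = 468.335.
Holding P constant, ∂Q/∂I = 0.108.
η_I = (∂Q/∂I)·(I/Q) = 0.108 × (4659/468.335) = 1.074.

1.074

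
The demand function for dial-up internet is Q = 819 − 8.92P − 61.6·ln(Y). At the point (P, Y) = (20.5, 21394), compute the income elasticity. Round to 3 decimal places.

At P = 20.5, Y = 21394: Q = 21.935.
Holding P constant, ∂Q/∂Y = -61.6/Y = -0.00287931.
η_Y = (∂Q/∂Y)·(Y/Q) = -0.00287931 × (21394/21.935) = -2.808.

-2.808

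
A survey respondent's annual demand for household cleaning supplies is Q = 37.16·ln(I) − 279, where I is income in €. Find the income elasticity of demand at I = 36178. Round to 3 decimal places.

0.335

At I = 36178: Q = 111.039.
dQ/dI = 37.16/I = 0.00102714 at this income.
η = (dQ/dI)·(I/Q) = 0.00102714 × (36178/111.039) = 0.335.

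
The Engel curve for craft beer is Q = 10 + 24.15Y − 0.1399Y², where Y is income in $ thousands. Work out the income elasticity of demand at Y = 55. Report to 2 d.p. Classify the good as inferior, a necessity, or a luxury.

At Y = 55: Q = 915.0525.
dQ/dY = 24.15 − 0.2798Y = 8.76100.
η = (dQ/dY)·(Y/Q) = 8.76100 × (55/915.0525) = 0.53.
0 < η < 1 ⇒ necessity.

0.53 (necessity)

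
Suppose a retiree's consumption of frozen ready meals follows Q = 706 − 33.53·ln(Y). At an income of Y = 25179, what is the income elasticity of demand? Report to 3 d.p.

At Y = 25179: Q = 366.215.
dQ/dY = -33.53/Y = -0.00133167 at this income.
η = (dQ/dY)·(Y/Q) = -0.00133167 × (25179/366.215) = -0.092.

-0.092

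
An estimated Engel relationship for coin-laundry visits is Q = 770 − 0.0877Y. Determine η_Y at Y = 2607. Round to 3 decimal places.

At Y = 2607: Q = 541.366.
dQ/dY = −0.0877.
η = (dQ/dY)·(Y/Q) = -0.0877 × (2607/541.366) = -0.422.

-0.422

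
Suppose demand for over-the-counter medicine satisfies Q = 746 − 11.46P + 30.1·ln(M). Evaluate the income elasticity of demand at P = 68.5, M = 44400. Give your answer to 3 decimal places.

At P = 68.5, M = 44400: Q = 283.090.
Holding P constant, ∂Q/∂M = 30.1/M = 0.000677928.
η_M = (∂Q/∂M)·(M/Q) = 0.000677928 × (44400/283.090) = 0.106.

0.106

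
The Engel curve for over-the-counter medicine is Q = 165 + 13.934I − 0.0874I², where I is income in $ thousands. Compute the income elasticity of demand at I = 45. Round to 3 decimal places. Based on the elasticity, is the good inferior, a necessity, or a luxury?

At I = 45: Q = 615.0450.
dQ/dI = 13.934 − 0.1748I = 6.06800.
η = (dQ/dI)·(I/Q) = 6.06800 × (45/615.0450) = 0.444.
0 < η < 1 ⇒ necessity.

0.444 (necessity)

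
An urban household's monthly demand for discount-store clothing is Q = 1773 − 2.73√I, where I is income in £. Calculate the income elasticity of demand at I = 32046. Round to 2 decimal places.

At I = 32046: Q = 1284.292.
dQ/dI = -2.73/(2√I) = -0.0076251 at this income.
η = (dQ/dI)·(I/Q) = -0.0076251 × (32046/1284.292) = -0.19.

-0.19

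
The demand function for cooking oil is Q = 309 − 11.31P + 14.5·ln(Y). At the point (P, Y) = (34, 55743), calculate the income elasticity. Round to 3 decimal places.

At P = 34, Y = 55743: Q = 82.923.
Holding P constant, ∂Q/∂Y = 14.5/Y = 0.000260122.
η_Y = (∂Q/∂Y)·(Y/Q) = 0.000260122 × (55743/82.923) = 0.175.

0.175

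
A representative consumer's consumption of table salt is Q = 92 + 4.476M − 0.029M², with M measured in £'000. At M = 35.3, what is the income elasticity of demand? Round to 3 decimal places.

At M = 35.3: Q = 213.8662.
dQ/dM = 4.476 − 0.058M = 2.42860.
η = (dQ/dM)·(M/Q) = 2.42860 × (35.3/213.8662) = 0.401.

0.401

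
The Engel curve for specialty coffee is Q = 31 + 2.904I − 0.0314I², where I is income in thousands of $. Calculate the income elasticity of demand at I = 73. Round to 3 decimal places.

-1.621

At I = 73: Q = 75.6614.
dQ/dI = 2.904 − 0.0628I = -1.68040.
η = (dQ/dI)·(I/Q) = -1.68040 × (73/75.6614) = -1.621.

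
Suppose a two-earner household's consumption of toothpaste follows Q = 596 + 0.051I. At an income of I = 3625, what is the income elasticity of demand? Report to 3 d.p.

0.237

At I = 3625: Q = 780.875.
dQ/dI = 0.051.
η = (dQ/dI)·(I/Q) = 0.051 × (3625/780.875) = 0.237.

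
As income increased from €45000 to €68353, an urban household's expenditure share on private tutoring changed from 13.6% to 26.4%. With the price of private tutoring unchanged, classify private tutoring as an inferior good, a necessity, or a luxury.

The budget share rises as income rises, so η > 1.

luxury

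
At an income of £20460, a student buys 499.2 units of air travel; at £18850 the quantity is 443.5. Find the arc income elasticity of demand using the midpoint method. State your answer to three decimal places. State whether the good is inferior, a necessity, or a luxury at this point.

ΔQ = 443.5 − 499.2 = -55.7; midpoint Q̄ = (499.2 + 443.5)/2 = 471.35.
ΔI = 18850 − 20460 = -1610; midpoint Ī = (20460 + 18850)/2 = 19655.
η = (ΔQ/Q̄) ÷ (ΔI/Ī) = (-55.7/471.35) ÷ (-1610/19655) = 1.443.
η > 1 ⇒ luxury.

1.443 (luxury)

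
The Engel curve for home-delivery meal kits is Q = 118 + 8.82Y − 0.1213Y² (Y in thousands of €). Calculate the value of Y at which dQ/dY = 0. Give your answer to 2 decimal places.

36.36

dQ/dY = 8.82 − 0.2426Y.
The good is inferior where dQ/dY < 0. Setting dQ/dY = 0 gives Y = 8.82 / 0.2426 = 36.36.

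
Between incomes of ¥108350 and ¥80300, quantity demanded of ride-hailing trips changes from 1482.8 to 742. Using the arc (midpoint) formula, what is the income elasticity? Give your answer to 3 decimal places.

2.239

ΔQ = 742 − 1482.8 = -740.8; midpoint Q̄ = (1482.8 + 742)/2 = 1112.4.
ΔI = 80300 − 108350 = -28050; midpoint Ī = (108350 + 80300)/2 = 94325.
η = (ΔQ/Q̄) ÷ (ΔI/Ī) = (-740.8/1112.4) ÷ (-28050/94325) = 2.239.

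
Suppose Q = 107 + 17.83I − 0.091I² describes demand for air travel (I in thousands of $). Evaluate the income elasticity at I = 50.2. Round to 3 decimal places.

At I = 50.2: Q = 772.7424.
dQ/dI = 17.83 − 0.182I = 8.69360.
η = (dQ/dI)·(I/Q) = 8.69360 × (50.2/772.7424) = 0.565.

0.565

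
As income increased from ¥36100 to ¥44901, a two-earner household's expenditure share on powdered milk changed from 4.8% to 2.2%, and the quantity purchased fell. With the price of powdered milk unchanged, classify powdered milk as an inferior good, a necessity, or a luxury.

inferior good

Quantity demanded falls as income rises, so η < 0.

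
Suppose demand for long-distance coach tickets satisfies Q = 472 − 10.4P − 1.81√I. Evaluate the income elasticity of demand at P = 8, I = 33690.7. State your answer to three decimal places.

At P = 8, I = 33690.7: Q = 56.574.
Holding P constant, ∂Q/∂I = -1.81/(2√I) = -0.00493053.
η_I = (∂Q/∂I)·(I/Q) = -0.00493053 × (33690.7/56.574) = -2.936.

-2.936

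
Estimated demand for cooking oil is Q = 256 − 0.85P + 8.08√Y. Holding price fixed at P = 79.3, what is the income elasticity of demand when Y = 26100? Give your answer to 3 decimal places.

At P = 79.3, Y = 26100: Q = 1493.959.
Holding P constant, ∂Q/∂Y = 8.08/(2√Y) = 0.025007.
η_Y = (∂Q/∂Y)·(Y/Q) = 0.025007 × (26100/1493.959) = 0.437.

0.437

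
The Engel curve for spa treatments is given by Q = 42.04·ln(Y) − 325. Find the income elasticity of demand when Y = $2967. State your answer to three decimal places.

3.780

At Y = 2967: Q = 11.123.
dQ/dY = 42.04/Y = 0.0141692 at this income.
η = (dQ/dY)·(Y/Q) = 0.0141692 × (2967/11.123) = 3.780.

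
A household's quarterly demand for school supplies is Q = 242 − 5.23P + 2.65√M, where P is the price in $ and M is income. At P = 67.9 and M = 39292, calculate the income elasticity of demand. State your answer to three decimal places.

0.637

At P = 67.9, M = 39292: Q = 412.172.
Holding P constant, ∂Q/∂M = 2.65/(2√M) = 0.00668442.
η_M = (∂Q/∂M)·(M/Q) = 0.00668442 × (39292/412.172) = 0.637.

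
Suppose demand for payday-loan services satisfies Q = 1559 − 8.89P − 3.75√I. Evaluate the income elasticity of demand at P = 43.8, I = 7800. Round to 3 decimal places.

At P = 43.8, I = 7800: Q = 838.427.
Holding P constant, ∂Q/∂I = -3.75/(2√I) = -0.0212302.
η_I = (∂Q/∂I)·(I/Q) = -0.0212302 × (7800/838.427) = -0.198.

-0.198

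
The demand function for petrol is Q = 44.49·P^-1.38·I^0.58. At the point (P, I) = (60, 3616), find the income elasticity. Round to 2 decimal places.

For a multiplicative demand Q = A·P^α·I^β, the income elasticity is β everywhere.
Here β = 0.58, so η = 0.58.

0.58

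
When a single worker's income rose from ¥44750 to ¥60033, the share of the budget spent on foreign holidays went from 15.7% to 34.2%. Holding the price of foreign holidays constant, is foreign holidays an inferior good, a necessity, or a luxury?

The budget share rises as income rises, so η > 1.

luxury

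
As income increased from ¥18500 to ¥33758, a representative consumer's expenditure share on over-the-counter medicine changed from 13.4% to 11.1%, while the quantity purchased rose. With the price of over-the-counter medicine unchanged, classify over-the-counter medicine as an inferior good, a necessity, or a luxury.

necessity

Quantity rises but the budget share falls as income rises, so 0 < η < 1.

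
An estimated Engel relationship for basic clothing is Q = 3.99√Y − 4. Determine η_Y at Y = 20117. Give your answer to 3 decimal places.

At Y = 20117: Q = 561.919.
dQ/dY = 3.99/(2√Y) = 0.0140657 at this income.
η = (dQ/dY)·(Y/Q) = 0.0140657 × (20117/561.919) = 0.504.

0.504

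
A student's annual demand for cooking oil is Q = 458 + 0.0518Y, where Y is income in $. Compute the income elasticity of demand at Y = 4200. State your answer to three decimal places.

0.322

At Y = 4200: Q = 675.560.
dQ/dY = 0.0518.
η = (dQ/dY)·(Y/Q) = 0.0518 × (4200/675.560) = 0.322.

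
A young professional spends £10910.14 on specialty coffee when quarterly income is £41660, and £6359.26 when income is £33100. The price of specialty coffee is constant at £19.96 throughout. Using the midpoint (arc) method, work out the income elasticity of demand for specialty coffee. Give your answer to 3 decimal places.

2.302

With a constant price, Q₁ = 10910.14/19.96 = 546.600 and Q₂ = 6359.26/19.96 = 318.600 (equivalently, work directly with expenditure since P cancels).
Midpoint %ΔQ = (6359.26 − 10910.14)/8634.70 = -0.52705; midpoint %ΔI = (33100 − 41660)/37380 = -0.22900.
η = -0.52705 / -0.22900 = 2.302.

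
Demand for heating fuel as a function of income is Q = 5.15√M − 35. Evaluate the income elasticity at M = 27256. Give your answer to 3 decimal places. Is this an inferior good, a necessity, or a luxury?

0.521 (necessity)

At M = 27256: Q = 815.234.
dQ/dM = 5.15/(2√M) = 0.0155972 at this income.
η = (dQ/dM)·(M/Q) = 0.0155972 × (27256/815.234) = 0.521.
Since 0 < η < 1, the good is a necessity.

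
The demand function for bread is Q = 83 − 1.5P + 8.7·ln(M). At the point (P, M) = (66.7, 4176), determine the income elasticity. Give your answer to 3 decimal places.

0.157

At P = 66.7, M = 4176: Q = 55.483.
Holding P constant, ∂Q/∂M = 8.7/M = 0.00208333.
η_M = (∂Q/∂M)·(M/Q) = 0.00208333 × (4176/55.483) = 0.157.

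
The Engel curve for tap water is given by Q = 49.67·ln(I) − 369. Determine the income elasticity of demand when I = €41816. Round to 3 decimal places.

At I = 41816: Q = 159.540.
dQ/dI = 49.67/I = 0.00118782 at this income.
η = (dQ/dI)·(I/Q) = 0.00118782 × (41816/159.540) = 0.311.

0.311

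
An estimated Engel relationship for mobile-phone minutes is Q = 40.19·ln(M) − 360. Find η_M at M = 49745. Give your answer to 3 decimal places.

0.538

At M = 49745: Q = 74.641.
dQ/dM = 40.19/M = 0.00080792 at this income.
η = (dQ/dM)·(M/Q) = 0.00080792 × (49745/74.641) = 0.538.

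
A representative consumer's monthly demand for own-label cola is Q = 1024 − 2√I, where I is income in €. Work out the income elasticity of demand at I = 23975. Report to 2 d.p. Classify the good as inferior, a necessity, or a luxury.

-0.22 (inferior good)

At I = 23975: Q = 714.323.
dQ/dI = -2/(2√I) = -0.00645834 at this income.
η = (dQ/dI)·(I/Q) = -0.00645834 × (23975/714.323) = -0.22.
Since η < 0, the good is an inferior good.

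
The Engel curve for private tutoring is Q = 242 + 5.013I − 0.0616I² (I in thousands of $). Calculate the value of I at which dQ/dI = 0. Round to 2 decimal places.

dQ/dI = 5.013 − 0.1232I.
The good is inferior where dQ/dI < 0. Setting dQ/dI = 0 gives I = 5.013 / 0.1232 = 40.69.

40.69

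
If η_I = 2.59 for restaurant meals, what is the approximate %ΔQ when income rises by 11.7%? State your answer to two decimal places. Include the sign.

%ΔQ ≈ η × %ΔI = 2.59 × 11.7% = 30.30%.

30.30%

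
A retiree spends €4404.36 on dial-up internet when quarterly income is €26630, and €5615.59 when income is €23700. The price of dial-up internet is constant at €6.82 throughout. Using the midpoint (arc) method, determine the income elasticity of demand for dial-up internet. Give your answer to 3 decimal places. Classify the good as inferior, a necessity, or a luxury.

With a constant price, Q₁ = 4404.36/6.82 = 645.801 and Q₂ = 5615.59/6.82 = 823.400 (equivalently, work directly with expenditure since P cancels).
Midpoint %ΔQ = (5615.59 − 4404.36)/5009.98 = 0.24176; midpoint %ΔI = (23700 − 26630)/25165 = -0.11643.
η = 0.24176 / -0.11643 = -2.076.
η < 0 ⇒ inferior good.

-2.076 (inferior good)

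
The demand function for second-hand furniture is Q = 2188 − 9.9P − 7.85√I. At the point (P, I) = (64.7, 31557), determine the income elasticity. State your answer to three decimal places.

At P = 64.7, I = 31557: Q = 152.973.
Holding P constant, ∂Q/∂I = -7.85/(2√I) = -0.0220949.
η_I = (∂Q/∂I)·(I/Q) = -0.0220949 × (31557/152.973) = -4.558.

-4.558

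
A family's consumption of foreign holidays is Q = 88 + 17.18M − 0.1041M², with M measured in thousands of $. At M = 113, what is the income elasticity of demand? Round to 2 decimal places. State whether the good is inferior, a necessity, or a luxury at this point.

-1.02 (inferior good)

At M = 113: Q = 700.0871.
dQ/dM = 17.18 − 0.2082M = -6.34660.
η = (dQ/dM)·(M/Q) = -6.34660 × (113/700.0871) = -1.02.
η < 0 ⇒ inferior good.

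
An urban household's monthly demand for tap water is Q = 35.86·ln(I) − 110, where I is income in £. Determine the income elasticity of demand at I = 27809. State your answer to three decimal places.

At I = 27809: Q = 256.960.
dQ/dI = 35.86/I = 0.00128951 at this income.
η = (dQ/dI)·(I/Q) = 0.00128951 × (27809/256.960) = 0.140.

0.140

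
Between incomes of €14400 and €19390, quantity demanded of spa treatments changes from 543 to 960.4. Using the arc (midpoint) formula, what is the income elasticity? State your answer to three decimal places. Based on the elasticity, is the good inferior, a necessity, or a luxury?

ΔQ = 960.4 − 543 = 417.4; midpoint Q̄ = (543 + 960.4)/2 = 751.7.
ΔI = 19390 − 14400 = 4990; midpoint Ī = (14400 + 19390)/2 = 16895.
η = (ΔQ/Q̄) ÷ (ΔI/Ī) = (417.4/751.7) ÷ (4990/16895) = 1.880.
η > 1 ⇒ luxury.

1.880 (luxury)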